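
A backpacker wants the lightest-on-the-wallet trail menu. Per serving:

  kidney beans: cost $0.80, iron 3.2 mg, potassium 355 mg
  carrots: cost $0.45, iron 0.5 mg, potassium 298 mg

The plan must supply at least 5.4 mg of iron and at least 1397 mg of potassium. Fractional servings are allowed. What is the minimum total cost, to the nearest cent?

$2.42

A basic optimal solution has at most two foods positive. Try each food alone and each pair with both targets met exactly.
kidney beans only: max(5.4/3.2, 1397/355) = 3.935 servings → $3.15.
carrots only: max(5.4/0.5, 1397/298) = 10.8 servings → $4.86.
kidney beans + carrots with both tight: 1.173 servings and 3.29 servings → $2.42.
Cheapest feasible corner: $2.42.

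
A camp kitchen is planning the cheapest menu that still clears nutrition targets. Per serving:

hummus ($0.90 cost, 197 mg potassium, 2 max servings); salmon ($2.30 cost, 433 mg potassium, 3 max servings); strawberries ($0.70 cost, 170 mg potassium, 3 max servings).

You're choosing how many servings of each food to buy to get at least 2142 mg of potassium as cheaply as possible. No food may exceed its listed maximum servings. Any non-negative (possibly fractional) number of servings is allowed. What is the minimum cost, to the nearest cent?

$10.48

Cost per mg of potassium: strawberries $0.0041, hummus $0.0046, salmon $0.0053.
Take 3 servings of strawberries: +510.0 mg potassium for $2.10 (total $2.10, still need 1632.0 mg).
Take 2 servings of hummus: +394.0 mg potassium for $1.80 (total $3.90, still need 1238.0 mg).
Take 2.859 servings of salmon: +1238.0 mg potassium for $6.58 (total $10.48, still need 0.0 mg).
Greedy by cheapest-per-mg is optimal for a single linear constraint, so the minimum cost is $10.48.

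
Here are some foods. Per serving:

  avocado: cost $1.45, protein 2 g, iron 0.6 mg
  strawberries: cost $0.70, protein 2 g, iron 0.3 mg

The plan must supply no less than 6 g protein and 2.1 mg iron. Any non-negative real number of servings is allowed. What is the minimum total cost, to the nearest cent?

An LP optimum is at a vertex; with two nutrient constraints at most two foods are used. Check each candidate.
avocado only: max(6/2, 2.1/0.6) = 3.5 servings → $5.08.
strawberries only: max(6/2, 2.1/0.3) = 7 servings → $4.90.
avocado + strawberries: intersection lies outside the first quadrant.
So the least-cost plan costs $4.90.

$4.90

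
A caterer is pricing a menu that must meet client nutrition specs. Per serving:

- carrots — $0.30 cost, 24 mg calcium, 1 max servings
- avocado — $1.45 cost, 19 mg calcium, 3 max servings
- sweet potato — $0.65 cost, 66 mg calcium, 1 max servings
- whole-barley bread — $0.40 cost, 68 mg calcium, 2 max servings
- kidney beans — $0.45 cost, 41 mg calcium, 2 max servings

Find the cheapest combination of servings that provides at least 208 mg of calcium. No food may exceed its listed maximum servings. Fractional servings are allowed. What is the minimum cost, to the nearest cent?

$1.52

Cost per mg of calcium: whole-barley bread $0.0059, sweet potato $0.0098, kidney beans $0.0110, carrots $0.0125, avocado $0.0763.
Take 2 servings of whole-barley bread: +136.0 mg calcium for $0.80 (total $0.80, still need 72.0 mg).
Take 1 serving of sweet potato: +66.0 mg calcium for $0.65 (total $1.45, still need 6.0 mg).
Take 0.1463 servings of kidney beans: +6.0 mg calcium for $0.07 (total $1.52, still need 0.0 mg).
Greedy by cheapest-per-mg is optimal for a single linear constraint, so the minimum cost is $1.52.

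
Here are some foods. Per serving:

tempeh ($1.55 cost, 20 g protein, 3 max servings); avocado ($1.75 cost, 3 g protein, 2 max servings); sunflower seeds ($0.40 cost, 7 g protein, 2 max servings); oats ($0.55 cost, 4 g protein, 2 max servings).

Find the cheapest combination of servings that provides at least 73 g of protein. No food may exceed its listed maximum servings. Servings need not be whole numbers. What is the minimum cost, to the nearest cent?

Cost per g of protein: sunflower seeds $0.0571, tempeh $0.0775, oats $0.1375, avocado $0.5833.
Take 2 servings of sunflower seeds: +14.0 g protein for $0.80 (total $0.80, still need 59.0 g).
Take 2.95 servings of tempeh: +59.0 g protein for $4.57 (total $5.37, still need 0.0 g).
Filling from the cheapest source first is optimal under one linear minimum: $5.37.

$5.37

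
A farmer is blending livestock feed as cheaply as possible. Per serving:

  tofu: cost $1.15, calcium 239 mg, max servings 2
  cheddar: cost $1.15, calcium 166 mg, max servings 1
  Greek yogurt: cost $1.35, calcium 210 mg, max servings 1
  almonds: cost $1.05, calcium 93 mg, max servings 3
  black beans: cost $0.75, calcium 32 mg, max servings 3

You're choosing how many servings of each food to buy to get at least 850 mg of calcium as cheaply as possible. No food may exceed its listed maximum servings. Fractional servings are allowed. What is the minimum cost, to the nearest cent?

$4.77

Cost per mg of calcium: tofu $0.0048, Greek yogurt $0.0064, cheddar $0.0069, almonds $0.0113, black beans $0.0234.
Take 2 servings of tofu: +478.0 mg calcium for $2.30 (total $2.30, still need 372.0 mg).
Take 1 serving of Greek yogurt: +210.0 mg calcium for $1.35 (total $3.65, still need 162.0 mg).
Take 0.9759 servings of cheddar: +162.0 mg calcium for $1.12 (total $4.77, still need 0.0 mg).
Filling from the cheapest source first is optimal under one linear minimum: $4.77.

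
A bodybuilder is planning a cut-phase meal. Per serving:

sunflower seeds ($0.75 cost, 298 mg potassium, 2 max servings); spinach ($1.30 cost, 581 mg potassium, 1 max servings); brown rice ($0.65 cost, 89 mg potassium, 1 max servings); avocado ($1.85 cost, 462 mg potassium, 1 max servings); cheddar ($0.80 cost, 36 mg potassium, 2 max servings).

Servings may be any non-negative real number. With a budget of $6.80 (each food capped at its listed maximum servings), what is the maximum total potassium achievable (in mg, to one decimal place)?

Potassium per dollar: spinach 446.9, sunflower seeds 397.3, avocado 249.7, brown rice 136.9, cheddar 45.
Take 1 serving of spinach: spends $1.30, +581.0 mg potassium (running total 581.0 mg).
Take 2 servings of sunflower seeds: spends $1.50, +596.0 mg potassium (running total 1177.0 mg).
Take 1 serving of avocado: spends $1.85, +462.0 mg potassium (running total 1639.0 mg).
Take 1 serving of brown rice: spends $0.65, +89.0 mg potassium (running total 1728.0 mg).
Take 1.875 servings of cheddar: spends $1.50, +67.5 mg potassium (running total 1795.5 mg).
Filling greedily by potassium-per-dollar is optimal for one linear limit, giving 1795.5 mg.

1795.5 mg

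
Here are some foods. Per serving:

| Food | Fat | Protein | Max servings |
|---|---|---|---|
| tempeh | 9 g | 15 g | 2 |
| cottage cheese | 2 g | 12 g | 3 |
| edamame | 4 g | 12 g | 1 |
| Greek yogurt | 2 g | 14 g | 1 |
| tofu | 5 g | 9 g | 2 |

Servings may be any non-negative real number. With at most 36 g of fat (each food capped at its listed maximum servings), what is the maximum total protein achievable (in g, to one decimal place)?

103.3 g

Protein per g fat: Greek yogurt 7, cottage cheese 6, edamame 3, tofu 1.8, tempeh 1.667.
Take 1 serving of Greek yogurt: uses 2 g fat, +14.0 g protein (running total 14.0 g).
Take 3 servings of cottage cheese: uses 6 g fat, +36.0 g protein (running total 50.0 g).
Take 1 serving of edamame: uses 4 g fat, +12.0 g protein (running total 62.0 g).
Take 2 servings of tofu: uses 10 g fat, +18.0 g protein (running total 80.0 g).
Take 1.556 servings of tempeh: uses 14 g fat, +23.3 g protein (running total 103.3 g).
Greedy by best ratio exhausts the fat allowance optimally: 103.3 g.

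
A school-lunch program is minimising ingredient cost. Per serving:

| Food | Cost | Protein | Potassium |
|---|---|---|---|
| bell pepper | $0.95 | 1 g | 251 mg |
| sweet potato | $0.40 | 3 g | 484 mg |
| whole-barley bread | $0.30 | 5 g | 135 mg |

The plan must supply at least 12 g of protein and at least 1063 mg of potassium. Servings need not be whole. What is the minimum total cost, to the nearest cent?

$1.12

Check every corner: each single food scaled to meet both minima, and each pair solved so both constraints bind.
bell pepper only: max(12/1, 1063/251) = 12 servings → $11.40.
sweet potato only: max(12/3, 1063/484) = 4 servings → $1.60.
whole-barley bread only: max(12/5, 1063/135) = 7.874 servings → $2.36.
bell pepper + sweet potato: the both-tight solution has a negative serving — not a feasible corner.
bell pepper + whole-barley bread with both tight: 3.299 servings and 1.74 servings → $3.66.
sweet potato + whole-barley bread with both tight: 1.834 servings and 1.3 servings → $1.12.
So the least-cost plan costs $1.12.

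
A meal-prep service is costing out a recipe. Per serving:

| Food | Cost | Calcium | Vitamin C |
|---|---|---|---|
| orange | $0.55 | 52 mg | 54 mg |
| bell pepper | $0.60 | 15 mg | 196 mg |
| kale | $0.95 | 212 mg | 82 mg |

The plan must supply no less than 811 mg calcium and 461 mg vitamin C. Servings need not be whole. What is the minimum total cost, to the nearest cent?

orange only: max(811/52, 461/54) = 15.6 servings → $8.58.
bell pepper only: max(811/15, 461/196) = 54.07 servings → $32.44.
kale only: max(811/212, 461/82) = 5.622 servings → $5.34.
orange + bell pepper with both targets exact would need a negative amount; discard.
orange + kale with both tight: 4.347 servings and 2.759 servings → $5.01.
bell pepper + kale with both tight: 0.7745 servings and 3.771 servings → $4.05.
Cheapest feasible corner: $4.05.

$4.05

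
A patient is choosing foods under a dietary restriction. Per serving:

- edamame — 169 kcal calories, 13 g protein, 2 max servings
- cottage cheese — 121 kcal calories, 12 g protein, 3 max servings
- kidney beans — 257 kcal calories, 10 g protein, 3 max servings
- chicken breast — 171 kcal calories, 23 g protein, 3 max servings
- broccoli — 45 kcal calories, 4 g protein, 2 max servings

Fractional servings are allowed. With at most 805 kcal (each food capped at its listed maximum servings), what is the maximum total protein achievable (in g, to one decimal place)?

98.0 g

Protein per kcal: chicken breast 0.1345, cottage cheese 0.09917, broccoli 0.08889, edamame 0.07692, kidney beans 0.03891.
Take 3 servings of chicken breast: uses 513 kcal, +69.0 g protein (running total 69.0 g).
Take 2.413 servings of cottage cheese: uses 292 kcal, +29.0 g protein (running total 98.0 g).
Greedy by best ratio exhausts the calories allowance optimally: 98.0 g.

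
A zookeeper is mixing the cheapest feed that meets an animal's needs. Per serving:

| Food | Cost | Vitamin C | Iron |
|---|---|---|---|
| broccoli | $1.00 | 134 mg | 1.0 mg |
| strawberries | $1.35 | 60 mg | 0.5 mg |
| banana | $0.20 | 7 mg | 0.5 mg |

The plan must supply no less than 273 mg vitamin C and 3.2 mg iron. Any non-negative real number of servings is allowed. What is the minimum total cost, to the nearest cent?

$2.42

Compare the cost at each extreme point of the feasible region.
broccoli only: max(273/134, 3.2/1.0) = 3.2 servings → $3.20.
strawberries only: max(273/60, 3.2/0.5) = 6.4 servings → $8.64.
banana only: max(273/7, 3.2/0.5) = 39 servings → $7.80.
broccoli + strawberries: the both-tight solution has a negative serving — not a feasible corner.
broccoli + banana with both tight: 1.902 servings and 2.597 servings → $2.42.
strawberries + banana with both tight: 4.306 servings and 2.094 servings → $6.23.
So the least-cost plan costs $2.42.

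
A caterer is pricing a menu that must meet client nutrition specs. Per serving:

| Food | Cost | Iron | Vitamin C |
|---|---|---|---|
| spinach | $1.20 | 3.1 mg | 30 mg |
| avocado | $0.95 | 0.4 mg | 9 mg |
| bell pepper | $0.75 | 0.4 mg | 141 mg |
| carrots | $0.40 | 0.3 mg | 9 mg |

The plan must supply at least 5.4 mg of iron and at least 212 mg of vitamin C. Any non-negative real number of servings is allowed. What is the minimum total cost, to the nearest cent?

Minimising a linear cost over {iron ≥ 5.4, vitamin C ≥ 212, servings ≥ 0} — the optimum is at a vertex, using one or two foods.
spinach only: max(5.4/3.1, 212/30) = 7.067 servings → $8.48.
avocado only: max(5.4/0.4, 212/9) = 23.56 servings → $22.38.
bell pepper only: max(5.4/0.4, 212/141) = 13.5 servings → $10.12.
carrots only: max(5.4/0.3, 212/9) = 23.56 servings → $9.42.
spinach + avocado with both targets exact would need a negative amount; discard.
spinach + bell pepper with both tight: 1.592 servings and 1.165 servings → $2.78.
spinach + carrots with both targets exact would need a negative amount; discard.
avocado + bell pepper with both tight: 12.81 servings and 0.6856 servings → $12.69.
avocado + carrots with both targets exact would need a negative amount; discard.
bell pepper + carrots with both tight: 0.3876 servings and 17.48 servings → $7.28.
Cheapest feasible corner: $2.78.

$2.78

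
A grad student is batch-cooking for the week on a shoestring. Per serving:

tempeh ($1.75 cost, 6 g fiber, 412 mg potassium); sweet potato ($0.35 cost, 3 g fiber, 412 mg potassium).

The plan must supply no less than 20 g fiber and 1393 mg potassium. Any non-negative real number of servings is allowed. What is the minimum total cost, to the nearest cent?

$2.33

A basic optimal solution has at most two foods positive. Try each food alone and each pair with both targets met exactly.
tempeh only: max(20/6, 1393/412) = 3.381 servings → $5.92.
sweet potato only: max(20/3, 1393/412) = 6.667 servings → $2.33.
tempeh + sweet potato with both tight: 3.286 servings and 0.09547 servings → $5.78.
So the least-cost plan costs $2.33.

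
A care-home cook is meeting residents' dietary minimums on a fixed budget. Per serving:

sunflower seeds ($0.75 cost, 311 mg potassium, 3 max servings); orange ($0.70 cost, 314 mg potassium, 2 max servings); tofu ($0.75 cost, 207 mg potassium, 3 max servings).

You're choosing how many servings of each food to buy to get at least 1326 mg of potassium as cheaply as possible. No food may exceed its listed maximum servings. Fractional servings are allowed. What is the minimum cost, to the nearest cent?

Cost per mg of potassium: orange $0.0022, sunflower seeds $0.0024, tofu $0.0036.
Take 2 servings of orange: +628.0 mg potassium for $1.40 (total $1.40, still need 698.0 mg).
Take 2.244 servings of sunflower seeds: +698.0 mg potassium for $1.68 (total $3.08, still need 0.0 mg).
Filling from the cheapest source first is optimal under one linear minimum: $3.08.

$3.08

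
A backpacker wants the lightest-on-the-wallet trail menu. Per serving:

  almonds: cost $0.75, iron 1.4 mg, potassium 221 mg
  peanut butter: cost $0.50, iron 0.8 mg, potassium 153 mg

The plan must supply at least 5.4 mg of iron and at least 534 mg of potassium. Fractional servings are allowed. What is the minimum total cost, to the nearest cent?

$2.89

Two binding constraints pin down two serving amounts, so the optimal mix uses at most two foods. The candidates are each food alone (scaled to the tighter of iron/potassium) and each pair with both constraints tight.
almonds only: max(5.4/1.4, 534/221) = 3.857 servings → $2.89.
peanut butter only: max(5.4/0.8, 534/153) = 6.75 servings → $3.38.
almonds + peanut butter: the both-tight solution has a negative serving — not a feasible corner.
So the least-cost plan costs $2.89.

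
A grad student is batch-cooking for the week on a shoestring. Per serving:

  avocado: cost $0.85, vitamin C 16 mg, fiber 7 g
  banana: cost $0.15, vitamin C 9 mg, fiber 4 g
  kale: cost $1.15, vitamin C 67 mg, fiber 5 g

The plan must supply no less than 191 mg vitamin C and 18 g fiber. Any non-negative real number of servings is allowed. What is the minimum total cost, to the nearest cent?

Compare the cost at each extreme point of the feasible region.
avocado only: max(191/16, 18/7) = 11.94 servings → $10.15.
banana only: max(191/9, 18/4) = 21.22 servings → $3.18.
kale only: max(191/67, 18/5) = 3.6 servings → $4.14.
avocado + banana with both targets exact would need a negative amount; discard.
avocado + kale with both tight: 0.6452 servings and 2.697 servings → $3.65.
banana + kale with both tight: 1.126 servings and 2.7 servings → $3.27.
The minimum over all feasible corners is $3.18.

$3.18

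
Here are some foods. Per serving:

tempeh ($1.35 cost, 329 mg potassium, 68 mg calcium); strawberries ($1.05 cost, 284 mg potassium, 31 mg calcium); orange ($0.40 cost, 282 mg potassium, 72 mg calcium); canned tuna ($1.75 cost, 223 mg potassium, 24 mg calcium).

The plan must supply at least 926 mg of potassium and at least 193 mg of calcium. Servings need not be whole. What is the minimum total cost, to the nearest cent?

With two linear requirements the optimum uses one or two foods; enumerate the corners.
tempeh only: max(926/329, 193/68) = 2.838 servings → $3.83.
strawberries only: max(926/284, 193/31) = 6.226 servings → $6.54.
orange only: max(926/282, 193/72) = 3.284 servings → $1.31.
canned tuna only: max(926/223, 193/24) = 8.042 servings → $14.07.
tempeh + strawberries: intersection lies outside the first quadrant.
tempeh + orange with both tight: 2.714 servings and 0.1172 servings → $3.71.
tempeh + canned tuna: intersection lies outside the first quadrant.
strawberries + orange with both tight: 1.046 servings and 2.23 servings → $1.99.
strawberries + canned tuna: intersection lies outside the first quadrant.
orange + canned tuna with both tight: 2.241 servings and 1.318 servings → $3.20.
The minimum over all feasible corners is $1.31.

$1.31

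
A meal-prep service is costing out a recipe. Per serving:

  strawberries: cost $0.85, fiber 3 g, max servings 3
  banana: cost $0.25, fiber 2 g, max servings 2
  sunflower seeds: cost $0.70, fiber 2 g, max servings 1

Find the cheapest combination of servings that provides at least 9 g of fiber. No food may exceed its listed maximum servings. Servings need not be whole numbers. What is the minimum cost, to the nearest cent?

$1.92

Cost per g of fiber: banana $0.1250, strawberries $0.2833, sunflower seeds $0.3500.
Take 2 servings of banana: +4.0 g fiber for $0.50 (total $0.50, still need 5.0 g).
Take 1.667 servings of strawberries: +5.0 g fiber for $1.42 (total $1.92, still need 0.0 g).
Filling from the cheapest source first is optimal under one linear minimum: $1.92.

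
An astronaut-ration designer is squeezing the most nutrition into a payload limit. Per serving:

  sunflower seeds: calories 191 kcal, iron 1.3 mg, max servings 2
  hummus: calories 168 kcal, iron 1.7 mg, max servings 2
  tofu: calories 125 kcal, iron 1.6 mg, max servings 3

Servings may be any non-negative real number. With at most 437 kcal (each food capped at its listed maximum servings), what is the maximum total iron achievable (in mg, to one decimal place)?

5.4 mg

Iron per kcal: tofu 0.0128, hummus 0.01012, sunflower seeds 0.006806.
Take 3 servings of tofu: uses 375 kcal, +4.8 mg iron (running total 4.8 mg).
Take 0.369 servings of hummus: uses 62 kcal, +0.6 mg iron (running total 5.4 mg).
Greedy by best ratio exhausts the calories allowance optimally: 5.4 mg.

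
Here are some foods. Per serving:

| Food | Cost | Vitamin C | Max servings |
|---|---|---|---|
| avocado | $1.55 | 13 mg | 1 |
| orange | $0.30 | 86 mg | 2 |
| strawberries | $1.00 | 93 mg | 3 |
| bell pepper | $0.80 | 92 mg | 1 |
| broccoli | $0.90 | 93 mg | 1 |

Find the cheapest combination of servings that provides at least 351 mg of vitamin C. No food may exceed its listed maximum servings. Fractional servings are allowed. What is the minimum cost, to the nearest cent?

$2.24

Cost per mg of vitamin C: orange $0.0035, bell pepper $0.0087, broccoli $0.0097, strawberries $0.0108, avocado $0.1192.
Take 2 servings of orange: +172.0 mg vitamin C for $0.60 (total $0.60, still need 179.0 mg).
Take 1 serving of bell pepper: +92.0 mg vitamin C for $0.80 (total $1.40, still need 87.0 mg).
Take 0.9355 servings of broccoli: +87.0 mg vitamin C for $0.84 (total $2.24, still need 0.0 mg).
Filling from the cheapest source first is optimal under one linear minimum: $2.24.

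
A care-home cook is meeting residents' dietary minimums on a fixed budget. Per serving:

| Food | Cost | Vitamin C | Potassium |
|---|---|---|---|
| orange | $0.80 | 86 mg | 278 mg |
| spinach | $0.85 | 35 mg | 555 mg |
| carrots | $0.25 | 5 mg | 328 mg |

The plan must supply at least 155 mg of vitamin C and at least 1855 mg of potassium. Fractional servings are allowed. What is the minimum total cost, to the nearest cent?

A basic optimal solution has at most two foods positive. Try each food alone and each pair with both targets met exactly.
orange only: max(155/86, 1855/278) = 6.673 servings → $5.34.
spinach only: max(155/35, 1855/555) = 4.429 servings → $3.76.
carrots only: max(155/5, 1855/328) = 31 servings → $7.75.
orange + spinach with both tight: 0.5553 servings and 3.064 servings → $3.05.
orange + carrots with both tight: 1.55 servings and 4.342 servings → $2.33.
spinach + carrots: intersection lies outside the first quadrant.
Cheapest feasible corner: $2.33.

$2.33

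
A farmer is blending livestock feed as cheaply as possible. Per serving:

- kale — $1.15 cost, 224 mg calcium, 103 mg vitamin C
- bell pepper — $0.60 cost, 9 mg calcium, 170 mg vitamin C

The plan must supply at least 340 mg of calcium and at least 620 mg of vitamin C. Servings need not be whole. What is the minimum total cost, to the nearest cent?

kale only: max(340/224, 620/103) = 6.019 servings → $6.92.
bell pepper only: max(340/9, 620/170) = 37.78 servings → $22.67.
kale + bell pepper with both tight: 1.406 servings and 2.795 servings → $3.29.
Cheapest feasible corner: $3.29.

$3.29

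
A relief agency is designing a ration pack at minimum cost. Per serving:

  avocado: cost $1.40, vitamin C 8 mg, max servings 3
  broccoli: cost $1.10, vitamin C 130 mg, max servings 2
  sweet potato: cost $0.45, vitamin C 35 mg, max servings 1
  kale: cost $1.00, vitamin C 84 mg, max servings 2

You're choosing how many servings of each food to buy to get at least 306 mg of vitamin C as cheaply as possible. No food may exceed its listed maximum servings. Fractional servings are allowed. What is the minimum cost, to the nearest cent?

$2.75

Cost per mg of vitamin C: broccoli $0.0085, kale $0.0119, sweet potato $0.0129, avocado $0.1750.
Take 2 servings of broccoli: +260.0 mg vitamin C for $2.20 (total $2.20, still need 46.0 mg).
Take 0.5476 servings of kale: +46.0 mg vitamin C for $0.55 (total $2.75, still need 0.0 mg).
Filling from the cheapest source first is optimal under one linear minimum: $2.75.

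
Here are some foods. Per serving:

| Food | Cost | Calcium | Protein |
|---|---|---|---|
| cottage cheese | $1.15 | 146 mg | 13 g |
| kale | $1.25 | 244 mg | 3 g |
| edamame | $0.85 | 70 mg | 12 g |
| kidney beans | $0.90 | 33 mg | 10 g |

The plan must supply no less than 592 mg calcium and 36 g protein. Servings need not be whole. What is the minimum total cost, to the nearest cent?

Compare the cost at each extreme point of the feasible region.
cottage cheese only: max(592/146, 36/13) = 4.055 servings → $4.66.
kale only: max(592/244, 36/3) = 12 servings → $15.00.
edamame only: max(592/70, 36/12) = 8.457 servings → $7.19.
kidney beans only: max(592/33, 36/10) = 17.94 servings → $16.15.
cottage cheese + kale with both tight: 2.563 servings and 0.8925 servings → $4.06.
cottage cheese + edamame with both targets exact would need a negative amount; discard.
cottage cheese + kidney beans: intersection lies outside the first quadrant.
kale + edamame with both tight: 1.687 servings and 2.578 servings → $4.30.
kale + kidney beans with both tight: 2.021 servings and 2.994 servings → $5.22.
edamame + kidney beans: intersection lies outside the first quadrant.
So the least-cost plan costs $4.06.

$4.06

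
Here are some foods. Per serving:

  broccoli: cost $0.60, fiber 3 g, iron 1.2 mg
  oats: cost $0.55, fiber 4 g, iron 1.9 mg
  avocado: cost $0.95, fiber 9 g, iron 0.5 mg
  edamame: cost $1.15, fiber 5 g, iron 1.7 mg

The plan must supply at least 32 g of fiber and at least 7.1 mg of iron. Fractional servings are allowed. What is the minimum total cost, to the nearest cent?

The cheapest plan sits at a corner of the feasible region — with two constraints it uses at most two foods.
broccoli only: max(32/3, 7.1/1.2) = 10.67 servings → $6.40.
oats only: max(32/4, 7.1/1.9) = 8 servings → $4.40.
avocado only: max(32/9, 7.1/0.5) = 14.2 servings → $13.49.
edamame only: max(32/5, 7.1/1.7) = 6.4 servings → $7.36.
broccoli + oats: the both-tight solution has a negative serving — not a feasible corner.
broccoli + avocado with both tight: 5.151 servings and 1.839 servings → $4.84.
broccoli + edamame: the both-tight solution has a negative serving — not a feasible corner.
oats + avocado with both tight: 3.172 servings and 2.146 servings → $3.78.
oats + edamame: the both-tight solution has a negative serving — not a feasible corner.
avocado + edamame with both tight: 1.477 servings and 3.742 servings → $5.71.
The minimum over all feasible corners is $3.78.

$3.78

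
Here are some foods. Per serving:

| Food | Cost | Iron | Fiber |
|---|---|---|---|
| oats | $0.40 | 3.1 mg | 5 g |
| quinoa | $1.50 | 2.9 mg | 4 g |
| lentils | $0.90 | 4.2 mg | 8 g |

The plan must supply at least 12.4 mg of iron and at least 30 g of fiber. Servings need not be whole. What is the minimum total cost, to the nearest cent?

$2.40

This is a tiny linear program; its minimum lies at a vertex of the feasible set. List the vertices and price them.
oats only: max(12.4/3.1, 30/5) = 6 servings → $2.40.
quinoa only: max(12.4/2.9, 30/4) = 7.5 servings → $11.25.
lentils only: max(12.4/4.2, 30/8) = 3.75 servings → $3.38.
oats + quinoa with both targets exact would need a negative amount; discard.
oats + lentils with both targets exact would need a negative amount; discard.
quinoa + lentils with both targets exact would need a negative amount; discard.
So the least-cost plan costs $2.40.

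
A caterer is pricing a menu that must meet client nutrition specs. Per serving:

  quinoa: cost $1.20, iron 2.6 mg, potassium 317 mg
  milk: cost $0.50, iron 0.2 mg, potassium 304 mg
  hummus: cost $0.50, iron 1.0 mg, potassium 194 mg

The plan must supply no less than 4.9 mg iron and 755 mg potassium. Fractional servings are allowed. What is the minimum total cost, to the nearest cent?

Two binding constraints pin down two serving amounts, so the optimal mix uses at most two foods. The candidates are each food alone (scaled to the tighter of iron/potassium) and each pair with both constraints tight.
quinoa only: max(4.9/2.6, 755/317) = 2.382 servings → $2.86.
milk only: max(4.9/0.2, 755/304) = 24.5 servings → $12.25.
hummus only: max(4.9/1.0, 755/194) = 4.9 servings → $2.45.
quinoa + milk with both tight: 1.841 servings and 0.5635 servings → $2.49.
quinoa + hummus with both tight: 1.044 servings and 2.186 servings → $2.35.
milk + hummus: the both-tight solution has a negative serving — not a feasible corner.
The minimum over all feasible corners is $2.35.

$2.35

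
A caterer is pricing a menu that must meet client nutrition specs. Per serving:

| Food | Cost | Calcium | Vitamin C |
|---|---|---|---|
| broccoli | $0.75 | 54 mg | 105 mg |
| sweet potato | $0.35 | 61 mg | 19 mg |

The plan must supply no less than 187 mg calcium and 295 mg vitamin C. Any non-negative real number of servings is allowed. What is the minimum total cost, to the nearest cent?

$2.25

broccoli only: max(187/54, 295/105) = 3.463 servings → $2.60.
sweet potato only: max(187/61, 295/19) = 15.53 servings → $5.43.
broccoli + sweet potato with both tight: 2.685 servings and 0.6888 servings → $2.25.
Cheapest feasible corner: $2.25.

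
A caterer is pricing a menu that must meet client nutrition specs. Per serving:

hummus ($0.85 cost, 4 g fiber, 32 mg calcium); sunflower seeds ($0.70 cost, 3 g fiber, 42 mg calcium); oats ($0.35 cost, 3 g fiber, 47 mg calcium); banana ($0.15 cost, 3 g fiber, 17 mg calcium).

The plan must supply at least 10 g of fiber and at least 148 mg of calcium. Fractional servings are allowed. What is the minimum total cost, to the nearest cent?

$1.11

With two linear requirements the optimum uses one or two foods; enumerate the corners.
hummus only: max(10/4, 148/32) = 4.625 servings → $3.93.
sunflower seeds only: max(10/3, 148/42) = 3.524 servings → $2.47.
oats only: max(10/3, 148/47) = 3.333 servings → $1.17.
banana only: max(10/3, 148/17) = 8.706 servings → $1.31.
hummus + sunflower seeds with both targets exact would need a negative amount; discard.
hummus + oats with both tight: 0.2826 servings and 2.957 servings → $1.27.
hummus + banana: intersection lies outside the first quadrant.
sunflower seeds + oats with both tight: 1.733 servings and 1.6 servings → $1.77.
sunflower seeds + banana: the both-tight solution has a negative serving — not a feasible corner.
oats + banana with both tight: 3.044 servings and 0.2889 servings → $1.11.
The minimum over all feasible corners is $1.11.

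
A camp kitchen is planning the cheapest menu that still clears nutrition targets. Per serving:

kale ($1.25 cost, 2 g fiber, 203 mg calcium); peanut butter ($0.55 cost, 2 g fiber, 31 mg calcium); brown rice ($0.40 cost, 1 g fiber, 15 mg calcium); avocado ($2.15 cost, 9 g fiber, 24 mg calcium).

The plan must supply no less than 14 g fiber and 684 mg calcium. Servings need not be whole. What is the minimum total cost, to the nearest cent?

$5.75

kale only: max(14/2, 684/203) = 7 servings → $8.75.
peanut butter only: max(14/2, 684/31) = 22.06 servings → $12.14.
brown rice only: max(14/1, 684/15) = 45.6 servings → $18.24.
avocado only: max(14/9, 684/24) = 28.5 servings → $61.27.
kale + peanut butter with both tight: 2.715 servings and 4.285 servings → $5.75.
kale + brown rice with both tight: 2.74 servings and 8.52 servings → $6.83.
kale + avocado with both tight: 3.272 servings and 0.8286 servings → $5.87.
peanut butter + brown rice: intersection lies outside the first quadrant.
peanut butter + avocado: intersection lies outside the first quadrant.
brown rice + avocado: intersection lies outside the first quadrant.
So the least-cost plan costs $5.75.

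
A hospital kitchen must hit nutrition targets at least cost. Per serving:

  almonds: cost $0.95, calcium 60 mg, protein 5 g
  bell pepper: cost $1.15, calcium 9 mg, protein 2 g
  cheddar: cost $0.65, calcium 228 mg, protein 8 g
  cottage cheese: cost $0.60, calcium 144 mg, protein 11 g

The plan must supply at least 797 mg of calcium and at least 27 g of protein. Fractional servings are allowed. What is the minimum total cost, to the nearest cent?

$2.27

At the optimum either one food covers both requirements or two foods hit both targets exactly; no other combination can be cheaper.
almonds only: max(797/60, 27/5) = 13.28 servings → $12.62.
bell pepper only: max(797/9, 27/2) = 88.56 servings → $101.84.
cheddar only: max(797/228, 27/8) = 3.496 servings → $2.27.
cottage cheese only: max(797/144, 27/11) = 5.535 servings → $3.32.
almonds + bell pepper with both targets exact would need a negative amount; discard.
almonds + cheddar: intersection lies outside the first quadrant.
almonds + cottage cheese: the both-tight solution has a negative serving — not a feasible corner.
bell pepper + cheddar: intersection lies outside the first quadrant.
bell pepper + cottage cheese with both targets exact would need a negative amount; discard.
cheddar + cottage cheese: intersection lies outside the first quadrant.
So the least-cost plan costs $2.27.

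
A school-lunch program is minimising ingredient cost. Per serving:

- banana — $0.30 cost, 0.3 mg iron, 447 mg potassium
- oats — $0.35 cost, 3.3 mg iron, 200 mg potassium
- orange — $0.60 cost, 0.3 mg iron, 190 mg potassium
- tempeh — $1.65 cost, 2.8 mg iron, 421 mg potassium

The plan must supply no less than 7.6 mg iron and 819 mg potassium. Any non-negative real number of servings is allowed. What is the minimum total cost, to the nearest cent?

$1.03

An LP optimum is at a vertex; with two nutrient constraints at most two foods are used. Check each candidate.
banana only: max(7.6/0.3, 819/447) = 25.33 servings → $7.60.
oats only: max(7.6/3.3, 819/200) = 4.095 servings → $1.43.
orange only: max(7.6/0.3, 819/190) = 25.33 servings → $15.20.
tempeh only: max(7.6/2.8, 819/421) = 2.714 servings → $4.48.
banana + oats with both tight: 0.8358 servings and 2.227 servings → $1.03.
banana + orange: the both-tight solution has a negative serving — not a feasible corner.
banana + tempeh: the both-tight solution has a negative serving — not a feasible corner.
oats + orange with both tight: 2.113 servings and 2.086 servings → $1.99.
oats + tempeh with both tight: 1.093 servings and 1.426 servings → $2.74.
orange + tempeh: intersection lies outside the first quadrant.
So the least-cost plan costs $1.03.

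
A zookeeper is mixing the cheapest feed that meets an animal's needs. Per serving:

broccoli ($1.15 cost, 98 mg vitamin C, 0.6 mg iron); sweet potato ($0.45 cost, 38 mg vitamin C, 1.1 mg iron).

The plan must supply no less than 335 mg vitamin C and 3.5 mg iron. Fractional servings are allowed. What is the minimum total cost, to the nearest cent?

A basic optimal solution has at most two foods positive. Try each food alone and each pair with both targets met exactly.
broccoli only: max(335/98, 3.5/0.6) = 5.833 servings → $6.71.
sweet potato only: max(335/38, 3.5/1.1) = 8.816 servings → $3.97.
broccoli + sweet potato with both tight: 2.771 servings and 1.671 servings → $3.94.
Cheapest feasible corner: $3.94.

$3.94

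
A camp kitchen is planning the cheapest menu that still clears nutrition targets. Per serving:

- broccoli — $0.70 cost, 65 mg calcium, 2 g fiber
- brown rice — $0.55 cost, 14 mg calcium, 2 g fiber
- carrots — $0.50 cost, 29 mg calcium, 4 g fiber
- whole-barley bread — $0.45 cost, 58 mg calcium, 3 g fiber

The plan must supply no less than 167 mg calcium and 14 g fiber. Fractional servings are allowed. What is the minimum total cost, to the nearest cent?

$1.89

Compare the cost at each extreme point of the feasible region.
broccoli only: max(167/65, 14/2) = 7 servings → $4.90.
brown rice only: max(167/14, 14/2) = 11.93 servings → $6.56.
carrots only: max(167/29, 14/4) = 5.759 servings → $2.88.
whole-barley bread only: max(167/58, 14/3) = 4.667 servings → $2.10.
broccoli + brown rice with both tight: 1.353 servings and 5.647 servings → $4.05.
broccoli + carrots with both tight: 1.297 servings and 2.851 servings → $2.33.
broccoli + whole-barley bread: intersection lies outside the first quadrant.
brown rice + carrots: the both-tight solution has a negative serving — not a feasible corner.
brown rice + whole-barley bread with both tight: 4.203 servings and 1.865 servings → $3.15.
carrots + whole-barley bread with both tight: 2.145 servings and 1.807 servings → $1.89.
The minimum over all feasible corners is $1.89.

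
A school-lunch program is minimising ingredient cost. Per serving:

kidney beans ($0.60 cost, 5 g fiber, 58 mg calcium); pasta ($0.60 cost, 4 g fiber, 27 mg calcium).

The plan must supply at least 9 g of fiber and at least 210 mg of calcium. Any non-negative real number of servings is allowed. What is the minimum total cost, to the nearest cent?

$2.17

This is a tiny linear program; its minimum lies at a vertex of the feasible set. List the vertices and price them.
kidney beans only: max(9/5, 210/58) = 3.621 servings → $2.17.
pasta only: max(9/4, 210/27) = 7.778 servings → $4.67.
kidney beans + pasta with both targets exact would need a negative amount; discard.
Cheapest feasible corner: $2.17.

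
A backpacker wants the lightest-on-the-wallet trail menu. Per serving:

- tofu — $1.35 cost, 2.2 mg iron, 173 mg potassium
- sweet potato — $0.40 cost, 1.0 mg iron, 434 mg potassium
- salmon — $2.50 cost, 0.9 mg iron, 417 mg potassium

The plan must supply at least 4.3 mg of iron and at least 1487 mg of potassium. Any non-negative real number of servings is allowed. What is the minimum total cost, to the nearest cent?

$1.72

Check every corner: each single food scaled to meet both minima, and each pair solved so both constraints bind.
tofu only: max(4.3/2.2, 1487/173) = 8.595 servings → $11.60.
sweet potato only: max(4.3/1.0, 1487/434) = 4.3 servings → $1.72.
salmon only: max(4.3/0.9, 1487/417) = 4.778 servings → $11.94.
tofu + sweet potato with both tight: 0.485 servings and 3.233 servings → $1.95.
tofu + salmon with both tight: 0.5971 servings and 3.318 servings → $9.10.
sweet potato + salmon with both targets exact would need a negative amount; discard.
Cheapest feasible corner: $1.72.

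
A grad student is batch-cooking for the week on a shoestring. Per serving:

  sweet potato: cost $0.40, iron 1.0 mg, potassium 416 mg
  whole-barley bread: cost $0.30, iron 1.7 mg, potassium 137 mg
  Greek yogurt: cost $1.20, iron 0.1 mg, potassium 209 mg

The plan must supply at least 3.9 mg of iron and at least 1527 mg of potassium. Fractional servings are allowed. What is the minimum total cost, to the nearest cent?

This is a tiny linear program; its minimum lies at a vertex of the feasible set. List the vertices and price them.
sweet potato only: max(3.9/1.0, 1527/416) = 3.9 servings → $1.56.
whole-barley bread only: max(3.9/1.7, 1527/137) = 11.15 servings → $3.34.
Greek yogurt only: max(3.9/0.1, 1527/209) = 39 servings → $46.80.
sweet potato + whole-barley bread with both tight: 3.616 servings and 0.1673 servings → $1.50.
sweet potato + Greek yogurt: the both-tight solution has a negative serving — not a feasible corner.
whole-barley bread + Greek yogurt with both tight: 1.939 servings and 6.035 servings → $7.82.
Cheapest feasible corner: $1.50.

$1.50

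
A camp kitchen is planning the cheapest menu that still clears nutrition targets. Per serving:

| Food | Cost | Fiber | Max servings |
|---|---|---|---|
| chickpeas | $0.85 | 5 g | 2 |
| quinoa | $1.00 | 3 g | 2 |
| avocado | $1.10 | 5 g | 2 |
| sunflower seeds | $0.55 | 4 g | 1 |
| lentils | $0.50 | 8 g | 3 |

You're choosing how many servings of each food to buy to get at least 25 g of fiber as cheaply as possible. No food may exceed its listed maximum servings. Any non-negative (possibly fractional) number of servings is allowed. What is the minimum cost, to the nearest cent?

$1.64

Cost per g of fiber: lentils $0.0625, sunflower seeds $0.1375, chickpeas $0.1700, avocado $0.2200, quinoa $0.3333.
Take 3 servings of lentils: +24.0 g fiber for $1.50 (total $1.50, still need 1.0 g).
Take 0.25 servings of sunflower seeds: +1.0 g fiber for $0.14 (total $1.64, still need 0.0 g).
Filling from the cheapest source first is optimal under one linear minimum: $1.64.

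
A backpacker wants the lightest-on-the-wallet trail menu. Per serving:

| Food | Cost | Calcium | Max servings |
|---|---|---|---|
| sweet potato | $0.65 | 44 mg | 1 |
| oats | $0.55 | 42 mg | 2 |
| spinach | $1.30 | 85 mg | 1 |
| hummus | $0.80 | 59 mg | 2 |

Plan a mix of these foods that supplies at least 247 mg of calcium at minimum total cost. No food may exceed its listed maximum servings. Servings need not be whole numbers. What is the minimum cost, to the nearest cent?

Cost per mg of calcium: oats $0.0131, hummus $0.0136, sweet potato $0.0148, spinach $0.0153.
Take 2 servings of oats: +84.0 mg calcium for $1.10 (total $1.10, still need 163.0 mg).
Take 2 servings of hummus: +118.0 mg calcium for $1.60 (total $2.70, still need 45.0 mg).
Take 1 serving of sweet potato: +44.0 mg calcium for $0.65 (total $3.35, still need 1.0 mg).
Take 0.01176 servings of spinach: +1.0 mg calcium for $0.02 (total $3.37, still need 0.0 mg).
Filling from the cheapest source first is optimal under one linear minimum: $3.37.

$3.37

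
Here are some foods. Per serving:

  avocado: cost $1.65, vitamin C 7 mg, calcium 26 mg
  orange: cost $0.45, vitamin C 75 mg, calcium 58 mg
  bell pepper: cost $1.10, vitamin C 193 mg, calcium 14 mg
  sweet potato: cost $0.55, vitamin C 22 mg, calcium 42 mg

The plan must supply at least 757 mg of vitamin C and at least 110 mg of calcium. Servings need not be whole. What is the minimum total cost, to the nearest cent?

avocado only: max(757/7, 110/26) = 108.1 servings → $178.44.
orange only: max(757/75, 110/58) = 10.09 servings → $4.54.
bell pepper only: max(757/193, 110/14) = 7.857 servings → $8.64.
sweet potato only: max(757/22, 110/42) = 34.41 servings → $18.93.
avocado + orange: the both-tight solution has a negative serving — not a feasible corner.
avocado + bell pepper with both tight: 2.161 servings and 3.844 servings → $7.79.
avocado + sweet potato with both targets exact would need a negative amount; discard.
orange + bell pepper with both tight: 1.048 servings and 3.515 servings → $4.34.
orange + sweet potato with both targets exact would need a negative amount; discard.
bell pepper + sweet potato with both tight: 3.767 servings and 1.363 servings → $4.89.
So the least-cost plan costs $4.34.

$4.34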